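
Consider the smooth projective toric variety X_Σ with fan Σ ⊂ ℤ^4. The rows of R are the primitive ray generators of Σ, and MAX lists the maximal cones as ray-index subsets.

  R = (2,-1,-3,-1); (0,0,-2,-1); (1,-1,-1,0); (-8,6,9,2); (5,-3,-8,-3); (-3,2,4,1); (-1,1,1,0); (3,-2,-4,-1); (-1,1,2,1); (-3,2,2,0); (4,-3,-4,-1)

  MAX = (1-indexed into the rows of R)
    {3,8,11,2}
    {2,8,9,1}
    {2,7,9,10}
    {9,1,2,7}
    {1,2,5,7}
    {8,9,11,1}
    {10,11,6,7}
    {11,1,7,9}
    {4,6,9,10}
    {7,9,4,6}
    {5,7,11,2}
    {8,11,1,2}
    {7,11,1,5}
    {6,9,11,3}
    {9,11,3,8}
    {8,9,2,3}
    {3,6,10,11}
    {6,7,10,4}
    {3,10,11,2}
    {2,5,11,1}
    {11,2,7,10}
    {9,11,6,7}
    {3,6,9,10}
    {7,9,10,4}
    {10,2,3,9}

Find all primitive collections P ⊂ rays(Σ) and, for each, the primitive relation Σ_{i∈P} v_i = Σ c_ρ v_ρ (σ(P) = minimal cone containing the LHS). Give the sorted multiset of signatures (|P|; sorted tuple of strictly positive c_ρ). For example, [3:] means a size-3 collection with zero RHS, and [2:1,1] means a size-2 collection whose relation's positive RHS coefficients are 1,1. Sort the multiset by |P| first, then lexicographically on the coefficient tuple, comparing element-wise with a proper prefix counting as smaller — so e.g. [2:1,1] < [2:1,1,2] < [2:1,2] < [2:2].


|primitive collections| = 23. Relations:

  {3,7}:  v_{3} + v_{7} = 0  ⇒ sig = [2:]
  {6,8}:  v_{6} + v_{8} = 0  ⇒ sig = [2:]
  {1,3}:  v_{1} + v_{3} = v_{8}  ⇒ sig = [2:1]
  {1,6}:  v_{1} + v_{6} = v_{7}  ⇒ sig = [2:1]
  {2,6}:  v_{2} + v_{6} = v_{10}  ⇒ sig = [2:1]
  {7,8}:  v_{7} + v_{8} = v_{1}  ⇒ sig = [2:1]
  {8,10}:  v_{8} + v_{10} = v_{2}  ⇒ sig = [2:1]
  {1,10}:  v_{1} + v_{10} = v_{2} + v_{7}  ⇒ sig = [2:1,1]
  {4,11}:  v_{4} + v_{11} = v_{6} + v_{7}  ⇒ sig = [2:1,1]
  {3,4}:  v_{3} + v_{4} = v_{6} + v_{9} + v_{10}  ⇒ sig = [2:1,1,1]
  {3,5}:  v_{3} + v_{5} = v_{1} + v_{2} + v_{11}  ⇒ sig = [2:1,1,1]
  {4,8}:  v_{4} + v_{8} = v_{7} + v_{9} + v_{10}  ⇒ sig = [2:1,1,1]
  {1,4}:  v_{1} + v_{4} = 2·v_{7} + v_{9} + v_{10}  ⇒ sig = [2:1,1,2]
  {2,4}:  v_{2} + v_{4} = v_{7} + v_{9} + 2·v_{10}  ⇒ sig = [2:1,1,2]
  {5,6}:  v_{5} + v_{6} = v_{2} + 2·v_{7} + v_{11}  ⇒ sig = [2:1,1,2]
  {5,8}:  v_{5} + v_{8} = 2·v_{1} + v_{2} + v_{11}  ⇒ sig = [2:1,1,2]
  {5,10}:  v_{5} + v_{10} = 2·v_{2} + 2·v_{7} + v_{11}  ⇒ sig = [2:1,2,2]
  {4,5}:  v_{4} + v_{5} = v_{2} + 3·v_{7}  ⇒ sig = [2:1,3]
  {5,9}:  v_{5} + v_{9} = 2·v_{1}  ⇒ sig = [2:2]
  {9,10,11}:  v_{9} + v_{10} + v_{11} = 0  ⇒ sig = [3:]
  {2,9,11}:  v_{2} + v_{9} + v_{11} = v_{8}  ⇒ sig = [3:1]
  {1,2,7,11}:  v_{1} + v_{2} + v_{7} + v_{11} = v_{5}  ⇒ sig = [4:1]
  {6,7,9,10}:  v_{6} + v_{7} + v_{9} + v_{10} = v_{4}  ⇒ sig = [4:1]

Hence PRS(X_Σ) =
[[2:], [2:], [2:1], [2:1], [2:1], [2:1], [2:1], [2:1,1], [2:1,1], [2:1,1,1], [2:1,1,1], [2:1,1,1], [2:1,1,2], [2:1,1,2], [2:1,1,2], [2:1,1,2], [2:1,2,2], [2:1,3], [2:2], [3:], [3:1], [4:1], [4:1]]


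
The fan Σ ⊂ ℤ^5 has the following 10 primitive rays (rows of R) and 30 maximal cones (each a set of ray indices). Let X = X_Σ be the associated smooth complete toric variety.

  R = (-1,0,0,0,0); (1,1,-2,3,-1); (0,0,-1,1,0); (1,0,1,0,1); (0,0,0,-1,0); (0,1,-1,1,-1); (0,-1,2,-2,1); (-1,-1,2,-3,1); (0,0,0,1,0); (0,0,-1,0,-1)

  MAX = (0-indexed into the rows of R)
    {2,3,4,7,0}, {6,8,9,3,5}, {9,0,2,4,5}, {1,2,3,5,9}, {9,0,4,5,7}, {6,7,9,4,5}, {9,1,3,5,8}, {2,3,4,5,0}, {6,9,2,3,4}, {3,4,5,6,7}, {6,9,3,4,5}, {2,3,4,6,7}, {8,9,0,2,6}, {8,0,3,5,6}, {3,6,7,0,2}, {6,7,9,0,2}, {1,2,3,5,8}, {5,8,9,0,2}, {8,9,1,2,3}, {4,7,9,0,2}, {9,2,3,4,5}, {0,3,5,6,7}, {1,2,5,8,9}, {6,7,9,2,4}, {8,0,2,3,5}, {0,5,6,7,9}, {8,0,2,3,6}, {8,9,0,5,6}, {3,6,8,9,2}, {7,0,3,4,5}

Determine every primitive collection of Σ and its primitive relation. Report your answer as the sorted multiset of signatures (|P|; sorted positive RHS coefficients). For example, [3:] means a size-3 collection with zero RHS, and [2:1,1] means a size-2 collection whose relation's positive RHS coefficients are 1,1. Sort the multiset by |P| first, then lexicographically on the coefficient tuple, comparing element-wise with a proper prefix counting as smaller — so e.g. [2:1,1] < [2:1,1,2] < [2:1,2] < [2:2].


Primitive collections (12):

  • {1,7}:  v_{1} + v_{7} = 0  ⇒ sig = [2:]
  • {4,8}:  v_{4} + v_{8} = 0  ⇒ sig = [2:]
  • {7,8}:  v_{7} + v_{8} = v_{0} + v_{6}  ⇒ sig = [2:1,1]
  • {0,1}:  v_{0} + v_{1} = v_{2} + v_{5} + v_{8}  ⇒ sig = [2:1,1,1]
  • {1,6}:  v_{1} + v_{6} = v_{3} + v_{8} + v_{9}  ⇒ sig = [2:1,1,1]
  • {1,4}:  v_{1} + v_{4} = v_{2} + v_{3} + v_{5} + v_{9}  ⇒ sig = [2:1,1,1,1]
  • {0,3,9}:  v_{0} + v_{3} + v_{9} = 0  ⇒ sig = [3:]
  • {2,5,6}:  v_{2} + v_{5} + v_{6} = 0  ⇒ sig = [3:]
  • {0,4,6}:  v_{0} + v_{4} + v_{6} = v_{7}  ⇒ sig = [3:1]
  • {2,5,7}:  v_{2} + v_{5} + v_{7} = v_{0} + v_{4}  ⇒ sig = [3:1,1]
  • {3,7,9}:  v_{3} + v_{7} + v_{9} = v_{4} + v_{6}  ⇒ sig = [3:1,1]
  • {2,3,5,8,9}:  v_{2} + v_{3} + v_{5} + v_{8} + v_{9} = v_{1}  ⇒ sig = [5:1]

so the primitive-relation signature multiset is
{ [2:] ×2,  [2:1,1],  [2:1,1,1] ×2,  [2:1,1,1,1],  [3:] ×2,  [3:1],  [3:1,1] ×2,  [5:1] }


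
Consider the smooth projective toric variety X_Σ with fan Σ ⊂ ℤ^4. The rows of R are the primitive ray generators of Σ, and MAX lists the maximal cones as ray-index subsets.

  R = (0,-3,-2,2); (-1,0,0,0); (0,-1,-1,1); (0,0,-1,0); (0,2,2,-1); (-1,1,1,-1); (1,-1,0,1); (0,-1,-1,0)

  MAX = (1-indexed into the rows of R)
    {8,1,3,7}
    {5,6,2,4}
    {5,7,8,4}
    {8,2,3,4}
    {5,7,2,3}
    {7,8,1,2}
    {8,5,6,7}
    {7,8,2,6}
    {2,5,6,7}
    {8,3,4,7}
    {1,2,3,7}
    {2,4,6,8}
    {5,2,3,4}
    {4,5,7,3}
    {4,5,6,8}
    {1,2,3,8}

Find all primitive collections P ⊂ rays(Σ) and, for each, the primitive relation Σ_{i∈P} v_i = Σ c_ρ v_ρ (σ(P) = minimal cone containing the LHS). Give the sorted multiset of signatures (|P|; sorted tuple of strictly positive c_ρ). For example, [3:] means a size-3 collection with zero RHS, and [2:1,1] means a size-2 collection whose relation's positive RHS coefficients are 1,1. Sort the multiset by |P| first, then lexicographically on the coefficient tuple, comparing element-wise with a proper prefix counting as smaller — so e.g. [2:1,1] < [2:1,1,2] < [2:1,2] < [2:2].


|primitive collections| = 9. Relations:

  P={3,6}:  v_{3} + v_{6} = v_{2}  ⟹  sig = [2:1]
  P={1,5}:  v_{1} + v_{5} = v_{2} + v_{7}  ⟹  sig = [2:1,1]
  P={1,6}:  v_{1} + v_{6} = 2·v_{2} + v_{7} + v_{8}  ⟹  sig = [2:1,1,2]
  P={1,4}:  v_{1} + v_{4} = 2·v_{3} + v_{8}  ⟹  sig = [2:1,2]
  P={3,5,8}:  v_{3} + v_{5} + v_{8} = 0  ⟹  sig = [3:]
  P={4,6,7}:  v_{4} + v_{6} + v_{7} = 0  ⟹  sig = [3:]
  P={2,4,7}:  v_{2} + v_{4} + v_{7} = v_{3}  ⟹  sig = [3:1]
  P={2,5,8}:  v_{2} + v_{5} + v_{8} = v_{6}  ⟹  sig = [3:1]
  P={2,3,7,8}:  v_{2} + v_{3} + v_{7} + v_{8} = v_{1}  ⟹  sig = [4:1]

so the primitive-relation signature multiset is
    [2:1]
    [2:1,1]
    [2:1,1,2]
    [2:1,2]
    [3:]
    [3:]
    [3:1]
    [3:1]
    [4:1]


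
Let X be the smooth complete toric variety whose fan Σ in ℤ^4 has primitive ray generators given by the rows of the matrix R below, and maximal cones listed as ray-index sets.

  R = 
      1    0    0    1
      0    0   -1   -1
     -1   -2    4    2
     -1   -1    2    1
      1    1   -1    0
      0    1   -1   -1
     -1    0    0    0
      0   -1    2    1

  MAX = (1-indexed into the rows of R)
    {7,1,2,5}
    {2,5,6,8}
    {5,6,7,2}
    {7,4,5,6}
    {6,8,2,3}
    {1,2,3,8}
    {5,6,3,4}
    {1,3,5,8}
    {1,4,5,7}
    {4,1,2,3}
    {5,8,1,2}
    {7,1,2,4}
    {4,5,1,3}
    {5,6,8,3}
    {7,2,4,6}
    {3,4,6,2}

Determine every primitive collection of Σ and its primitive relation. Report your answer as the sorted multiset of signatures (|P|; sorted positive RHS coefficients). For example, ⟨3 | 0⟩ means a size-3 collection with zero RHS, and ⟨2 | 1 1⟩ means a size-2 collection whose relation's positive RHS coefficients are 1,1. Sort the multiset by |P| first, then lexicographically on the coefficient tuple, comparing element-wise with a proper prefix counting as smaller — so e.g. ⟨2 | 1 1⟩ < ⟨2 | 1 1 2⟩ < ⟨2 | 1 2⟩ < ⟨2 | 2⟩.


6 minimal non-faces of Δ(Σ) (on 8 rays):

  {1,6}:  v_{1} + v_{6} = v_{5}  ⇒ sig = ⟨2 | 1⟩
  {4,8}:  v_{4} + v_{8} = v_{3}  ⇒ sig = ⟨2 | 1⟩
  {7,8}:  v_{7} + v_{8} = v_{4}  ⇒ sig = ⟨2 | 1⟩
  {3,7}:  v_{3} + v_{7} = 2·v_{4}  ⇒ sig = ⟨2 | 2⟩
  {2,4,5}:  v_{2} + v_{4} + v_{5} = 0  ⇒ sig = ⟨3 | 0⟩
  {2,3,5}:  v_{2} + v_{3} + v_{5} = v_{8}  ⇒ sig = ⟨3 | 1⟩

Signatures (|P|; sorted positive RHS coefficients), sorted:
[⟨2 | 1⟩, ⟨2 | 1⟩, ⟨2 | 1⟩, ⟨2 | 2⟩, ⟨3 | 0⟩, ⟨3 | 1⟩]


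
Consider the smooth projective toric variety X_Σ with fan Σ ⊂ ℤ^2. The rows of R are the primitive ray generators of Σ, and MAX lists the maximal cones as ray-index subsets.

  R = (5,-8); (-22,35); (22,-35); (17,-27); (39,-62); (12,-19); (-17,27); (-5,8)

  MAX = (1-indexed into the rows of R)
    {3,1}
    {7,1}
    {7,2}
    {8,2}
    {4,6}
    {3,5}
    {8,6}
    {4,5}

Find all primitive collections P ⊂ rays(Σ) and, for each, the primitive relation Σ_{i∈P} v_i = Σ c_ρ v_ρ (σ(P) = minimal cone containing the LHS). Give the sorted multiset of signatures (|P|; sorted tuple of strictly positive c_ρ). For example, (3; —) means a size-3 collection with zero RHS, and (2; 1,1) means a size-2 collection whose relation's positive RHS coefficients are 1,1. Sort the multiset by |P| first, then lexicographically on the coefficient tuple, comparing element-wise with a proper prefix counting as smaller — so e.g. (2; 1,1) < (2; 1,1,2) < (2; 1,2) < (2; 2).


|primitive collections| = 20. Relations:

  P = {1,8}:  v_{1} + v_{8} = 0  so sig = (2; —)
  P = {2,3}:  v_{2} + v_{3} = 0  so sig = (2; —)
  P = {4,7}:  v_{4} + v_{7} = 0  so sig = (2; —)
  P = {1,2}:  v_{1} + v_{2} = v_{7}  so sig = (2; 1)
  P = {1,4}:  v_{1} + v_{4} = v_{3}  so sig = (2; 1)
  P = {1,6}:  v_{1} + v_{6} = v_{4}  so sig = (2; 1)
  P = {2,4}:  v_{2} + v_{4} = v_{8}  so sig = (2; 1)
  P = {2,5}:  v_{2} + v_{5} = v_{4}  so sig = (2; 1)
  P = {3,4}:  v_{3} + v_{4} = v_{5}  so sig = (2; 1)
  P = {3,7}:  v_{3} + v_{7} = v_{1}  so sig = (2; 1)
  P = {3,8}:  v_{3} + v_{8} = v_{4}  so sig = (2; 1)
  P = {4,8}:  v_{4} + v_{8} = v_{6}  so sig = (2; 1)
  P = {5,7}:  v_{5} + v_{7} = v_{3}  so sig = (2; 1)
  P = {6,7}:  v_{6} + v_{7} = v_{8}  so sig = (2; 1)
  P = {7,8}:  v_{7} + v_{8} = v_{2}  so sig = (2; 1)
  P = {1,5}:  v_{1} + v_{5} = 2·v_{3}  so sig = (2; 2)
  P = {2,6}:  v_{2} + v_{6} = 2·v_{8}  so sig = (2; 2)
  P = {3,6}:  v_{3} + v_{6} = 2·v_{4}  so sig = (2; 2)
  P = {5,8}:  v_{5} + v_{8} = 2·v_{4}  so sig = (2; 2)
  P = {5,6}:  v_{5} + v_{6} = 3·v_{4}  so sig = (2; 3)

Signatures (|P|; sorted positive RHS coefficients), sorted:
{ (2; —) ×3,  (2; 1) ×12,  (2; 2) ×4,  (2; 3) }


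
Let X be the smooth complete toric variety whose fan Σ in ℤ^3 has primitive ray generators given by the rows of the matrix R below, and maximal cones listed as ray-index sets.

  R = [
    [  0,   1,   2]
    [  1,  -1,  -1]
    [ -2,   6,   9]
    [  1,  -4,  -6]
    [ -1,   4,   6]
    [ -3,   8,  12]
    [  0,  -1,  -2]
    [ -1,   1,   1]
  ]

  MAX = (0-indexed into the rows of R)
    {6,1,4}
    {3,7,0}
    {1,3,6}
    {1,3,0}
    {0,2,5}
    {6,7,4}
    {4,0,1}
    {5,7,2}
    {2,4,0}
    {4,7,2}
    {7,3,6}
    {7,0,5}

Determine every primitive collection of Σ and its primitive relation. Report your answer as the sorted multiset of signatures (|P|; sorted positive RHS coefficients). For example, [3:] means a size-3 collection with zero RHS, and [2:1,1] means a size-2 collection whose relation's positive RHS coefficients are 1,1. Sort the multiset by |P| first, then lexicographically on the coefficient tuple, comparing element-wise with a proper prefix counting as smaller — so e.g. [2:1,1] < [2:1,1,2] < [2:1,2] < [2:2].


12 collections generate NE(X_Σ); each relation:

  P={0,6}:  v_{0} + v_{6} = 0  ⇒ sig = [2:]
  P={1,7}:  v_{1} + v_{7} = 0  ⇒ sig = [2:]
  P={3,4}:  v_{3} + v_{4} = 0  ⇒ sig = [2:]
  P={1,2}:  v_{1} + v_{2} = v_{0} + v_{4}  ⇒ sig = [2:1,1]
  P={1,5}:  v_{1} + v_{5} = v_{0} + v_{2}  ⇒ sig = [2:1,1]
  P={2,3}:  v_{2} + v_{3} = v_{0} + v_{7}  ⇒ sig = [2:1,1]
  P={2,6}:  v_{2} + v_{6} = v_{4} + v_{7}  ⇒ sig = [2:1,1]
  P={5,6}:  v_{5} + v_{6} = v_{2} + v_{7}  ⇒ sig = [2:1,1]
  P={4,5}:  v_{4} + v_{5} = 2·v_{2}  ⇒ sig = [2:2]
  P={3,5}:  v_{3} + v_{5} = 2·v_{0} + 2·v_{7}  ⇒ sig = [2:2,2]
  P={0,2,7}:  v_{0} + v_{2} + v_{7} = v_{5}  ⇒ sig = [3:1]
  P={0,4,7}:  v_{0} + v_{4} + v_{7} = v_{2}  ⇒ sig = [3:1]

Signatures (|P|; sorted positive RHS coefficients), sorted:
{ [2:] ×3,  [2:1,1] ×5,  [2:2],  [2:2,2],  [3:1] ×2 }


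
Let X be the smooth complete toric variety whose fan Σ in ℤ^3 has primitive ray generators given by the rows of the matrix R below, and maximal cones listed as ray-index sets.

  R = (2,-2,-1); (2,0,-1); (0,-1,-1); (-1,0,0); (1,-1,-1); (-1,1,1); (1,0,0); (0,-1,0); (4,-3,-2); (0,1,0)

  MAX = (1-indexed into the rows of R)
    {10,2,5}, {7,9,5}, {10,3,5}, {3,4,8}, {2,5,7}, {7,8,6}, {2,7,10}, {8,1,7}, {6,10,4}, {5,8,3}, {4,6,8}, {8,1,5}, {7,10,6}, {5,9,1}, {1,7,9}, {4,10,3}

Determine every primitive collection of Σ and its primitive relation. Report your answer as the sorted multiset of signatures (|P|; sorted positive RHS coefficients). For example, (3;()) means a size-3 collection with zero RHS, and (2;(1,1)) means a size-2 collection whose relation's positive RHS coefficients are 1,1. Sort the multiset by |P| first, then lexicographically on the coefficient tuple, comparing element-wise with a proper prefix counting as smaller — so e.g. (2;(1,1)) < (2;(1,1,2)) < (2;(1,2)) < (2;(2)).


24 minimal non-faces of Δ(Σ) (on 10 rays):

  P = {4,7}:  v_{4} + v_{7} = 0 ; sig = (2;())
  P = {5,6}:  v_{5} + v_{6} = 0 ; sig = (2;())
  P = {8,10}:  v_{8} + v_{10} = 0 ; sig = (2;())
  P = {3,6}:  v_{3} + v_{6} = v_{4} ; sig = (2;(1))
  P = {3,7}:  v_{3} + v_{7} = v_{5} ; sig = (2;(1))
  P = {4,5}:  v_{4} + v_{5} = v_{3} ; sig = (2;(1))
  P = {1,4}:  v_{1} + v_{4} = v_{5} + v_{8} ; sig = (2;(1,1))
  P = {1,6}:  v_{1} + v_{6} = v_{7} + v_{8} ; sig = (2;(1,1))
  P = {1,10}:  v_{1} + v_{10} = v_{5} + v_{7} ; sig = (2;(1,1))
  P = {2,4}:  v_{2} + v_{4} = v_{5} + v_{10} ; sig = (2;(1,1))
  P = {2,6}:  v_{2} + v_{6} = v_{7} + v_{10} ; sig = (2;(1,1))
  P = {2,8}:  v_{2} + v_{8} = v_{5} + v_{7} ; sig = (2;(1,1))
  P = {4,9}:  v_{4} + v_{9} = v_{1} + v_{5} ; sig = (2;(1,1))
  P = {6,9}:  v_{6} + v_{9} = v_{1} + v_{7} ; sig = (2;(1,1))
  P = {1,3}:  v_{1} + v_{3} = 2·v_{5} + v_{8} ; sig = (2;(1,2))
  P = {2,3}:  v_{2} + v_{3} = 2·v_{5} + v_{10} ; sig = (2;(1,2))
  P = {3,9}:  v_{3} + v_{9} = v_{1} + 2·v_{5} ; sig = (2;(1,2))
  P = {8,9}:  v_{8} + v_{9} = 2·v_{1} ; sig = (2;(2))
  P = {1,2}:  v_{1} + v_{2} = 2·v_{5} + 2·v_{7} ; sig = (2;(2,2))
  P = {9,10}:  v_{9} + v_{10} = 2·v_{5} + 2·v_{7} ; sig = (2;(2,2))
  P = {2,9}:  v_{2} + v_{9} = 3·v_{5} + 3·v_{7} ; sig = (2;(3,3))
  P = {1,5,7}:  v_{1} + v_{5} + v_{7} = v_{9} ; sig = (3;(1))
  P = {5,7,8}:  v_{5} + v_{7} + v_{8} = v_{1} ; sig = (3;(1))
  P = {5,7,10}:  v_{5} + v_{7} + v_{10} = v_{2} ; sig = (3;(1))

so the primitive-relation signature multiset is
{ (2;()) ×3,  (2;(1)) ×3,  (2;(1,1)) ×8,  (2;(1,2)) ×3,  (2;(2)),  (2;(2,2)) ×2,  (2;(3,3)),  (3;(1)) ×3 }


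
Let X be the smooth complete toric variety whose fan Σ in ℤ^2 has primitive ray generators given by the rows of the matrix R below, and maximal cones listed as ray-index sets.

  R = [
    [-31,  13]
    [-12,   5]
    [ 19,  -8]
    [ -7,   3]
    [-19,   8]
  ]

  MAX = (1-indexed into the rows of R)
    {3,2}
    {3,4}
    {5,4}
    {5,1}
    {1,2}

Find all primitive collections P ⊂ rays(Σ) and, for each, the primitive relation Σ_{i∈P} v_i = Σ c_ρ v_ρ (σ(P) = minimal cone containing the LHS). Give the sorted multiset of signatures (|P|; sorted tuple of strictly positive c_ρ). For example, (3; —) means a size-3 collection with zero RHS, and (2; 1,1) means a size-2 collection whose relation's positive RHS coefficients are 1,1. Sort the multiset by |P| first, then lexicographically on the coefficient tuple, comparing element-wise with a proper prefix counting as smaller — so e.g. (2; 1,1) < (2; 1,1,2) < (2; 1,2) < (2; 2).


|primitive collections| = 5. Relations:

  P={3,5}:  v_{3} + v_{5} = 0  so sig = (2; —)
  P={1,3}:  v_{1} + v_{3} = v_{2}  so sig = (2; 1)
  P={2,4}:  v_{2} + v_{4} = v_{5}  so sig = (2; 1)
  P={2,5}:  v_{2} + v_{5} = v_{1}  so sig = (2; 1)
  P={1,4}:  v_{1} + v_{4} = 2·v_{5}  so sig = (2; 2)

Signatures (|P|; sorted positive RHS coefficients), sorted:
    |P|=2: 5 collections, coeffs (), (1), (1), (1), (2)


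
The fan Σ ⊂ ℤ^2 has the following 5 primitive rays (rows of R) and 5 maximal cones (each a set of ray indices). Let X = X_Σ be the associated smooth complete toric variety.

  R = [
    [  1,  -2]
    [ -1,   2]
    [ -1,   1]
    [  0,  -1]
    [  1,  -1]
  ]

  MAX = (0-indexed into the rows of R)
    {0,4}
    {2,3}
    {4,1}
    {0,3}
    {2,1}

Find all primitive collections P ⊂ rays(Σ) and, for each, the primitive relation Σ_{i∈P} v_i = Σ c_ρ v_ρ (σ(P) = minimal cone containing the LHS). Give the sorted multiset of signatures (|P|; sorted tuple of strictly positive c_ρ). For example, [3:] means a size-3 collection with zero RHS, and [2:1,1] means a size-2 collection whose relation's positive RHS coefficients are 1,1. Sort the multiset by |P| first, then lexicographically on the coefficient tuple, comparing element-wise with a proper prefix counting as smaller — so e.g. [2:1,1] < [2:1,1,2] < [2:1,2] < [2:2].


Minimal non-faces — 5 found among 5 rays, 5 max cones:

  P = {0,1}:  v_{0} + v_{1} = 0  ⟹  sig = [2:]
  P = {2,4}:  v_{2} + v_{4} = 0  ⟹  sig = [2:]
  P = {0,2}:  v_{0} + v_{2} = v_{3}  ⟹  sig = [2:1]
  P = {1,3}:  v_{1} + v_{3} = v_{2}  ⟹  sig = [2:1]
  P = {3,4}:  v_{3} + v_{4} = v_{0}  ⟹  sig = [2:1]

so the primitive-relation signature multiset is
{ [2:] ×2,  [2:1] ×3 }


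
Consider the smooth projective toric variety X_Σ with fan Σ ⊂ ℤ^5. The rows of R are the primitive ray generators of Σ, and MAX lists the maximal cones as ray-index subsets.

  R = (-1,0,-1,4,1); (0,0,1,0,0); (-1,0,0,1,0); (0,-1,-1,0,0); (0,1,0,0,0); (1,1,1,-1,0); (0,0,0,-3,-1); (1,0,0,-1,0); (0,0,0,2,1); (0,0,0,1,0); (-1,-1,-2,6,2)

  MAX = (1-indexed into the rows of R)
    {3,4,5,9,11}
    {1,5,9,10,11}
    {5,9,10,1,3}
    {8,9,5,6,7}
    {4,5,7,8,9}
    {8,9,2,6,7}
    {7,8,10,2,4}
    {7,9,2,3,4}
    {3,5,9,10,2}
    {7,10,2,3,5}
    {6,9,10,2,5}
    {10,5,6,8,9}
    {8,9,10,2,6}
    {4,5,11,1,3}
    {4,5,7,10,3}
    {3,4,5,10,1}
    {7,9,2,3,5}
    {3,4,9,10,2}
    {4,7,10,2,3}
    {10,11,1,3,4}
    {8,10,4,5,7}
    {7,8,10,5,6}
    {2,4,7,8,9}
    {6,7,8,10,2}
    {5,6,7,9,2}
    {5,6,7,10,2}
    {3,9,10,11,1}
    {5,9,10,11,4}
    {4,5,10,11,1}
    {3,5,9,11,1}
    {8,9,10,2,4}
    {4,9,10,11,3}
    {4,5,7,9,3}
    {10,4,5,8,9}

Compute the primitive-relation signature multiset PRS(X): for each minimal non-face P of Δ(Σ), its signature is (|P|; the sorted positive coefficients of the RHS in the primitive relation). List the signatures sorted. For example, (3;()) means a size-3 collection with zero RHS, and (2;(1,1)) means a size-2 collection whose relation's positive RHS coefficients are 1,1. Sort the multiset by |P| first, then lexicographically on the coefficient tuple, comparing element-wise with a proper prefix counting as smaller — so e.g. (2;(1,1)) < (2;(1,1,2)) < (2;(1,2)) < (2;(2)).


Primitive collections (17):

  P={3,8}:  v_{3} + v_{8} = 0  ⟹  sig = (2;())
  P={4,6}:  v_{4} + v_{6} = v_{8}  ⟹  sig = (2;(1))
  P={3,6}:  v_{3} + v_{6} = v_{2} + v_{5}  ⟹  sig = (2;(1,1))
  P={1,2}:  v_{1} + v_{2} = v_{3} + v_{9} + v_{10}  ⟹  sig = (2;(1,1,1))
  P={1,6}:  v_{1} + v_{6} = v_{5} + v_{9} + v_{10}  ⟹  sig = (2;(1,1,1))
  P={1,7}:  v_{1} + v_{7} = v_{3} + v_{4} + v_{5}  ⟹  sig = (2;(1,1,1))
  P={1,8}:  v_{1} + v_{8} = v_{4} + v_{5} + v_{9} + v_{10}  ⟹  sig = (2;(1,1,1,1))
  P={2,11}:  v_{2} + v_{11} = v_{3} + v_{4} + 2·v_{9} + v_{10}  ⟹  sig = (2;(1,1,1,2))
  P={6,11}:  v_{6} + v_{11} = v_{4} + v_{5} + 2·v_{9} + v_{10}  ⟹  sig = (2;(1,1,1,2))
  P={7,11}:  v_{7} + v_{11} = v_{3} + 2·v_{4} + v_{5} + v_{9}  ⟹  sig = (2;(1,1,1,2))
  P={8,11}:  v_{8} + v_{11} = 2·v_{4} + v_{5} + 2·v_{9} + v_{10}  ⟹  sig = (2;(1,1,2,2))
  P={2,4,5}:  v_{2} + v_{4} + v_{5} = 0  ⟹  sig = (3;())
  P={7,9,10}:  v_{7} + v_{9} + v_{10} = 0  ⟹  sig = (3;())
  P={1,4,9}:  v_{1} + v_{4} + v_{9} = v_{11}  ⟹  sig = (3;(1))
  P={2,5,8}:  v_{2} + v_{5} + v_{8} = v_{6}  ⟹  sig = (3;(1))
  P={3,5,10,11}:  v_{3} + v_{5} + v_{10} + v_{11} = 2·v_{1}  ⟹  sig = (4;(2))
  P={3,4,5,9,10}:  v_{3} + v_{4} + v_{5} + v_{9} + v_{10} = v_{1}  ⟹  sig = (5;(1))

Hence PRS(X_Σ) =
    (2;())
    (2;(1))
    (2;(1,1))
    (2;(1,1,1))
    (2;(1,1,1))
    (2;(1,1,1))
    (2;(1,1,1,1))
    (2;(1,1,1,2))
    (2;(1,1,1,2))
    (2;(1,1,1,2))
    (2;(1,1,2,2))
    (3;())
    (3;())
    (3;(1))
    (3;(1))
    (4;(2))
    (5;(1))


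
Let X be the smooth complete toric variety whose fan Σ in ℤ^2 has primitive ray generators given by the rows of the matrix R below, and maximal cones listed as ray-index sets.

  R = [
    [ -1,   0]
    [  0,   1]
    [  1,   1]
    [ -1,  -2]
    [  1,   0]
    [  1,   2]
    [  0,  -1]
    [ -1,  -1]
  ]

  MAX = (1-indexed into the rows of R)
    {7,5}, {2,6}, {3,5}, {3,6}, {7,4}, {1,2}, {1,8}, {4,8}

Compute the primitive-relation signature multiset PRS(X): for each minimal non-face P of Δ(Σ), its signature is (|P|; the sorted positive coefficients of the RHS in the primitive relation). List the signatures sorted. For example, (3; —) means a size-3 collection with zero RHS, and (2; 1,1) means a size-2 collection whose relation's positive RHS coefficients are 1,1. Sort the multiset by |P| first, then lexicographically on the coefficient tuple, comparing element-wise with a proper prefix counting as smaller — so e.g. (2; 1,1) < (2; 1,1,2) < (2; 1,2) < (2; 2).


20 minimal non-faces of Δ(Σ) (on 8 rays):

  P = {1,5}:  v_{1} + v_{5} = 0  ⇒ sig = (2; —)
  P = {2,7}:  v_{2} + v_{7} = 0  ⇒ sig = (2; —)
  P = {3,8}:  v_{3} + v_{8} = 0  ⇒ sig = (2; —)
  P = {4,6}:  v_{4} + v_{6} = 0  ⇒ sig = (2; —)
  P = {1,3}:  v_{1} + v_{3} = v_{2}  ⇒ sig = (2; 1)
  P = {1,7}:  v_{1} + v_{7} = v_{8}  ⇒ sig = (2; 1)
  P = {2,3}:  v_{2} + v_{3} = v_{6}  ⇒ sig = (2; 1)
  P = {2,4}:  v_{2} + v_{4} = v_{8}  ⇒ sig = (2; 1)
  P = {2,5}:  v_{2} + v_{5} = v_{3}  ⇒ sig = (2; 1)
  P = {2,8}:  v_{2} + v_{8} = v_{1}  ⇒ sig = (2; 1)
  P = {3,4}:  v_{3} + v_{4} = v_{7}  ⇒ sig = (2; 1)
  P = {3,7}:  v_{3} + v_{7} = v_{5}  ⇒ sig = (2; 1)
  P = {5,8}:  v_{5} + v_{8} = v_{7}  ⇒ sig = (2; 1)
  P = {6,7}:  v_{6} + v_{7} = v_{3}  ⇒ sig = (2; 1)
  P = {6,8}:  v_{6} + v_{8} = v_{2}  ⇒ sig = (2; 1)
  P = {7,8}:  v_{7} + v_{8} = v_{4}  ⇒ sig = (2; 1)
  P = {1,4}:  v_{1} + v_{4} = 2·v_{8}  ⇒ sig = (2; 2)
  P = {1,6}:  v_{1} + v_{6} = 2·v_{2}  ⇒ sig = (2; 2)
  P = {4,5}:  v_{4} + v_{5} = 2·v_{7}  ⇒ sig = (2; 2)
  P = {5,6}:  v_{5} + v_{6} = 2·v_{3}  ⇒ sig = (2; 2)

Sorted signature multiset PRS(X):
{ (2; —) ×4,  (2; 1) ×12,  (2; 2) ×4 }


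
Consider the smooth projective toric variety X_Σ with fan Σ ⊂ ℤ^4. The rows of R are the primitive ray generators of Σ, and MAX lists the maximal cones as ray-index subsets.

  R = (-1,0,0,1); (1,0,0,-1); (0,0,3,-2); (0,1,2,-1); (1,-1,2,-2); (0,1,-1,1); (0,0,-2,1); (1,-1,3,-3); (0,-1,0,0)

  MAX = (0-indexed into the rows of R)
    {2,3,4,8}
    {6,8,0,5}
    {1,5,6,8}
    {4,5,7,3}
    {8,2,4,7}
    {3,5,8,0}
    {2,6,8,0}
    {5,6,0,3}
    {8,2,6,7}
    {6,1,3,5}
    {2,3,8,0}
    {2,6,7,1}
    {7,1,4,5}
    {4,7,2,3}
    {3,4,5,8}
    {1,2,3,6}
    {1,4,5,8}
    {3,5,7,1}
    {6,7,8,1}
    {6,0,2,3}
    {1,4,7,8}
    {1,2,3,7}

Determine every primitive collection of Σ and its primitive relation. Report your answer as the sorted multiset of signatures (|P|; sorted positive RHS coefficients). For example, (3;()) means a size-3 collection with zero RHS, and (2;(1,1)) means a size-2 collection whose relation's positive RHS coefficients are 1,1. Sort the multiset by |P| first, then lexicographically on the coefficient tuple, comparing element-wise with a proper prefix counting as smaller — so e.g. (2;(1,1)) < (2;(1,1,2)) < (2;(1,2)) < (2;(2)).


Minimal non-faces — 14 found among 9 rays, 22 max cones:

  • {0,1}:  v_{0} + v_{1} = 0 ; sig = (2;())
  • {2,5}:  v_{2} + v_{5} = v_{3} ; sig = (2;(1))
  • {0,7}:  v_{0} + v_{7} = v_{2} + v_{8} ; sig = (2;(1,1))
  • {4,6}:  v_{4} + v_{6} = v_{1} + v_{8} ; sig = (2;(1,1))
  • {0,4}:  v_{0} + v_{4} = v_{3} + 2·v_{8} ; sig = (2;(1,2))
  • {3,6,8}:  v_{3} + v_{6} + v_{8} = 0 ; sig = (3;())
  • {1,2,8}:  v_{1} + v_{2} + v_{8} = v_{7} ; sig = (3;(1))
  • {5,6,7}:  v_{5} + v_{6} + v_{7} = v_{1} ; sig = (3;(1))
  • {5,7,8}:  v_{5} + v_{7} + v_{8} = v_{4} ; sig = (3;(1))
  • {1,3,8}:  v_{1} + v_{3} + v_{8} = v_{5} + v_{7} ; sig = (3;(1,1))
  • {3,6,7}:  v_{3} + v_{6} + v_{7} = v_{1} + v_{2} ; sig = (3;(1,1))
  • {3,7,8}:  v_{3} + v_{7} + v_{8} = v_{2} + v_{4} ; sig = (3;(1,1))
  • {1,2,4}:  v_{1} + v_{2} + v_{4} = v_{5} + 2·v_{7} ; sig = (3;(1,2))
  • {1,3,4}:  v_{1} + v_{3} + v_{4} = 2·v_{5} + 2·v_{7} ; sig = (3;(2,2))

so the primitive-relation signature multiset is
{ (2;()),  (2;(1)),  (2;(1,1)) ×2,  (2;(1,2)),  (3;()),  (3;(1)) ×3,  (3;(1,1)) ×3,  (3;(1,2)),  (3;(2,2)) }


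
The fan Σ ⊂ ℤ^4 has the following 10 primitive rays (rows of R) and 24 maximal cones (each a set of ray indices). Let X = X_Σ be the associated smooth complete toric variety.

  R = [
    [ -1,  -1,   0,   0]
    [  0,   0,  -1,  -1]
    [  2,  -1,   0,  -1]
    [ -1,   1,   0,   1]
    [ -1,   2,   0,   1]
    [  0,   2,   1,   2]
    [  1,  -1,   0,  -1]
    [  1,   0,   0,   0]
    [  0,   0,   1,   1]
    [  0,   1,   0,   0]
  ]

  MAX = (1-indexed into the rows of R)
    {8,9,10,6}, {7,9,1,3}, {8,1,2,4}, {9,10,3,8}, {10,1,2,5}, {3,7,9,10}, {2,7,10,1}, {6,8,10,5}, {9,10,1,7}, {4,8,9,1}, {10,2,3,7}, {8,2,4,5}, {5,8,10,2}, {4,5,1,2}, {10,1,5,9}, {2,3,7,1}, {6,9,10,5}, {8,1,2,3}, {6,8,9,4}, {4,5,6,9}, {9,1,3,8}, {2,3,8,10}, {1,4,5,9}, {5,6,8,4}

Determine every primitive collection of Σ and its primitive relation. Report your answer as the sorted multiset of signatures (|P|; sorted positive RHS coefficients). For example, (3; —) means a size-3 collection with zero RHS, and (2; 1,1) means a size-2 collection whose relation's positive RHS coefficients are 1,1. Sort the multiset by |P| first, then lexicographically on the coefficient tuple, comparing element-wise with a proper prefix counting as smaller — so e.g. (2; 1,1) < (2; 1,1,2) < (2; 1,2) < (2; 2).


Δ(Σ) — 10 vertices, 15 min non-faces:

  {2,9}:  v_{2} + v_{9} = 0  ⇒ sig = (2; —)
  {4,7}:  v_{4} + v_{7} = 0  ⇒ sig = (2; —)
  {3,4}:  v_{3} + v_{4} = v_{8}  ⇒ sig = (2; 1)
  {4,10}:  v_{4} + v_{10} = v_{5}  ⇒ sig = (2; 1)
  {5,7}:  v_{5} + v_{7} = v_{10}  ⇒ sig = (2; 1)
  {7,8}:  v_{7} + v_{8} = v_{3}  ⇒ sig = (2; 1)
  {1,6}:  v_{1} + v_{6} = v_{4} + v_{9}  ⇒ sig = (2; 1,1)
  {2,6}:  v_{2} + v_{6} = v_{5} + v_{8}  ⇒ sig = (2; 1,1)
  {3,5}:  v_{3} + v_{5} = v_{8} + v_{10}  ⇒ sig = (2; 1,1)
  {6,7}:  v_{6} + v_{7} = v_{8} + v_{9} + v_{10}  ⇒ sig = (2; 1,1,1)
  {3,6}:  v_{3} + v_{6} = 2·v_{8} + v_{9} + v_{10}  ⇒ sig = (2; 1,1,2)
  {1,8,10}:  v_{1} + v_{8} + v_{10} = 0  ⇒ sig = (3; —)
  {1,3,10}:  v_{1} + v_{3} + v_{10} = v_{7}  ⇒ sig = (3; 1)
  {1,5,8}:  v_{1} + v_{5} + v_{8} = v_{4}  ⇒ sig = (3; 1)
  {5,8,9}:  v_{5} + v_{8} + v_{9} = v_{6}  ⇒ sig = (3; 1)

Hence PRS(X_Σ) =
[(2; —), (2; —), (2; 1), (2; 1), (2; 1), (2; 1), (2; 1,1), (2; 1,1), (2; 1,1), (2; 1,1,1), (2; 1,1,2), (3; —), (3; 1), (3; 1), (3; 1)]


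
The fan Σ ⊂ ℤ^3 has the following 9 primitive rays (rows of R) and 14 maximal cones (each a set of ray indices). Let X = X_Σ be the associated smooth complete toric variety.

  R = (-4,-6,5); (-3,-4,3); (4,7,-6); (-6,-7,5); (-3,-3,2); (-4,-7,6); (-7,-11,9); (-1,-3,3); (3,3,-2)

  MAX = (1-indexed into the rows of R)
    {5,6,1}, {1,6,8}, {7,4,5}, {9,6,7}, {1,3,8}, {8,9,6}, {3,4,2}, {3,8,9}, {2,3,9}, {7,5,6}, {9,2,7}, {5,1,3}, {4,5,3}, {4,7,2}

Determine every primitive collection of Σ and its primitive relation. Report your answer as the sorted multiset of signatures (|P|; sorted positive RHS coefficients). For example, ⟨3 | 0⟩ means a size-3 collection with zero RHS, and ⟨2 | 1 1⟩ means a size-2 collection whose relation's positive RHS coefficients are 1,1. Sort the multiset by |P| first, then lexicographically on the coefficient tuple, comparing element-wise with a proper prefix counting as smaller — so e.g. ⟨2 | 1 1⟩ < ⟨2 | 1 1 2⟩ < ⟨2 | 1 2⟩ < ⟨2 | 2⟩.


The 15 primitive collections of Σ (r=9, n=3):

  • {3,6}:  v_{3} + v_{6} = 0  so sig = ⟨2 | 0⟩
  • {5,9}:  v_{5} + v_{9} = 0  so sig = ⟨2 | 0⟩
  • {1,9}:  v_{1} + v_{9} = v_{8}  so sig = ⟨2 | 1⟩
  • {2,5}:  v_{2} + v_{5} = v_{4}  so sig = ⟨2 | 1⟩
  • {2,6}:  v_{2} + v_{6} = v_{7}  so sig = ⟨2 | 1⟩
  • {2,8}:  v_{2} + v_{8} = v_{6}  so sig = ⟨2 | 1⟩
  • {3,7}:  v_{3} + v_{7} = v_{2}  so sig = ⟨2 | 1⟩
  • {4,9}:  v_{4} + v_{9} = v_{2}  so sig = ⟨2 | 1⟩
  • {5,8}:  v_{5} + v_{8} = v_{1}  so sig = ⟨2 | 1⟩
  • {1,2}:  v_{1} + v_{2} = v_{5} + v_{6}  so sig = ⟨2 | 1 1⟩
  • {4,6}:  v_{4} + v_{6} = v_{5} + v_{7}  so sig = ⟨2 | 1 1⟩
  • {4,8}:  v_{4} + v_{8} = v_{5} + v_{6}  so sig = ⟨2 | 1 1⟩
  • {1,4}:  v_{1} + v_{4} = 2·v_{5} + v_{6}  so sig = ⟨2 | 1 2⟩
  • {1,7}:  v_{1} + v_{7} = v_{5} + 2·v_{6}  so sig = ⟨2 | 1 2⟩
  • {7,8}:  v_{7} + v_{8} = 2·v_{6}  so sig = ⟨2 | 2⟩

so the primitive-relation signature multiset is
{ ⟨2 | 0⟩ ×2,  ⟨2 | 1⟩ ×7,  ⟨2 | 1 1⟩ ×3,  ⟨2 | 1 2⟩ ×2,  ⟨2 | 2⟩ }


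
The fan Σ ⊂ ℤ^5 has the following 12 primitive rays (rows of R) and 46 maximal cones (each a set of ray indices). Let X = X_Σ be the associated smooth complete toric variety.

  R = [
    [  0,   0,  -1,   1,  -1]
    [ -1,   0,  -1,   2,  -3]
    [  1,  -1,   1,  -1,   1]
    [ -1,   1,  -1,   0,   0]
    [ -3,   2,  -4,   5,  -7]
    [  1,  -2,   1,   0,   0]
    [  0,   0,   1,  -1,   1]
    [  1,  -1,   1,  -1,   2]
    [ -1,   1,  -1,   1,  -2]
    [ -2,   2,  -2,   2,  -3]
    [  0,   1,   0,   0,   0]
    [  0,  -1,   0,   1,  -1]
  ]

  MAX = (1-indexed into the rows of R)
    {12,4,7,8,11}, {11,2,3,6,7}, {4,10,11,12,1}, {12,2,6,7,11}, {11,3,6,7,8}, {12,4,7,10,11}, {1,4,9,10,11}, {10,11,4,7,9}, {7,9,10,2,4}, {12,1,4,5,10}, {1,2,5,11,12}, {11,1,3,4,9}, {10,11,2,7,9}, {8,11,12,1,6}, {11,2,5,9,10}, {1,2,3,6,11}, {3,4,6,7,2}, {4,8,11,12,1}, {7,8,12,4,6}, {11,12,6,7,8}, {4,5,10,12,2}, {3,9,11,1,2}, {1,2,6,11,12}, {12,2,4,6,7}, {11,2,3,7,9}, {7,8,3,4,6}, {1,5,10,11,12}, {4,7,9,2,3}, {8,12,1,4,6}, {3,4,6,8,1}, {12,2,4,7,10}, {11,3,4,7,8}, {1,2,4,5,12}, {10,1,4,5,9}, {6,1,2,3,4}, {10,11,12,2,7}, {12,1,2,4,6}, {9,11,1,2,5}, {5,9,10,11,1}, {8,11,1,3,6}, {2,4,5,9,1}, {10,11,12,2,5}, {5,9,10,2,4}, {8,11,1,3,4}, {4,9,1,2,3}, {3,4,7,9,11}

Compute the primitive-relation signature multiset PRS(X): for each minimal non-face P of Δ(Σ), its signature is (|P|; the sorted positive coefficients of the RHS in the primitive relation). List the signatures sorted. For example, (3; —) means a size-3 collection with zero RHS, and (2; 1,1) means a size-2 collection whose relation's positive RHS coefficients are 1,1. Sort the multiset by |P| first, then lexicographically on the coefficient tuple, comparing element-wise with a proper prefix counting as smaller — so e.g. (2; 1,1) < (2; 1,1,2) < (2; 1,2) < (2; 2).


17 minimal non-faces of Δ(Σ) (on 12 rays):

  {1,7}:  v_{1} + v_{7} = 0  ⟹  sig = (2; —)
  {8,9}:  v_{8} + v_{9} = 0  ⟹  sig = (2; —)
  {2,8}:  v_{2} + v_{8} = v_{12}  ⟹  sig = (2; 1)
  {3,10}:  v_{3} + v_{10} = v_{9}  ⟹  sig = (2; 1)
  {3,12}:  v_{3} + v_{12} = v_{6}  ⟹  sig = (2; 1)
  {6,10}:  v_{6} + v_{10} = v_{2}  ⟹  sig = (2; 1)
  {9,12}:  v_{9} + v_{12} = v_{2}  ⟹  sig = (2; 1)
  {5,7}:  v_{5} + v_{7} = v_{2} + v_{10}  ⟹  sig = (2; 1,1)
  {6,9}:  v_{6} + v_{9} = v_{2} + v_{3}  ⟹  sig = (2; 1,1)
  {3,5}:  v_{3} + v_{5} = v_{1} + v_{2} + v_{9}  ⟹  sig = (2; 1,1,1)
  {5,8}:  v_{5} + v_{8} = v_{1} + v_{10} + v_{12}  ⟹  sig = (2; 1,1,1)
  {8,10}:  v_{8} + v_{10} = v_{4} + v_{11} + v_{12}  ⟹  sig = (2; 1,1,1)
  {5,6}:  v_{5} + v_{6} = v_{1} + 2·v_{2}  ⟹  sig = (2; 1,2)
  {4,6,11}:  v_{4} + v_{6} + v_{11} = 0  ⟹  sig = (3; —)
  {1,2,10}:  v_{1} + v_{2} + v_{10} = v_{5}  ⟹  sig = (3; 1)
  {2,4,11}:  v_{2} + v_{4} + v_{11} = v_{10}  ⟹  sig = (3; 1)
  {4,5,11}:  v_{4} + v_{5} + v_{11} = v_{1} + 2·v_{10}  ⟹  sig = (3; 1,2)

Sorted signature multiset PRS(X):
    |P|=2: 13 collections, coeffs (), (), (1), (1), (1), (1), (1), (1,1), (1,1), (1,1,1), (1,1,1), (1,1,1), (1,2)
    |P|=3: 4 collections, coeffs (), (1), (1), (1,2)


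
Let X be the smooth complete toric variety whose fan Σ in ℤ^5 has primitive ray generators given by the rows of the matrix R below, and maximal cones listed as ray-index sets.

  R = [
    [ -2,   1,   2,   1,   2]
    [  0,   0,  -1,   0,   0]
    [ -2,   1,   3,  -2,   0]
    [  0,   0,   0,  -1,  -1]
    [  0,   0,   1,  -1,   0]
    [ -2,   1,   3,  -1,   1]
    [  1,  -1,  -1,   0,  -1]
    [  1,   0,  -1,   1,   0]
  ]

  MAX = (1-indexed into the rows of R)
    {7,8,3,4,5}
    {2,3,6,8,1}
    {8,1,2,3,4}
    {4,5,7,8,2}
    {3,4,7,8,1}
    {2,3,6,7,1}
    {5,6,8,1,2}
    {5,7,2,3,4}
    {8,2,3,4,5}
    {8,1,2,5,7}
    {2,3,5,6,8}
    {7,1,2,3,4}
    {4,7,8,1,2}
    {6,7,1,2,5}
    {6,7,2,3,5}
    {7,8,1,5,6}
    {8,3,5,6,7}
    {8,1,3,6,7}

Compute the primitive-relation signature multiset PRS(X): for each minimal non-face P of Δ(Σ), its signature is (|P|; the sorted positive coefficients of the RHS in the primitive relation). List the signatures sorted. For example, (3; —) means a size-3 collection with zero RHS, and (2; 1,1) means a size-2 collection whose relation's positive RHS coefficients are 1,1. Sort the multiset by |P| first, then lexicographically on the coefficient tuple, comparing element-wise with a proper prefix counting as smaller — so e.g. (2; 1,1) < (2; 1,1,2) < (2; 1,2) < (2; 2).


5 collections generate NE(X_Σ); each relation:

  P={4,6}:  v_{4} + v_{6} = v_{3}  →  sig = (2; 1)
  P={1,4,5}:  v_{1} + v_{4} + v_{5} = v_{6}  →  sig = (3; 1)
  P={1,3,5}:  v_{1} + v_{3} + v_{5} = 2·v_{6}  →  sig = (3; 2)
  P={2,6,7,8}:  v_{2} + v_{6} + v_{7} + v_{8} = 0  →  sig = (4; —)
  P={2,3,7,8}:  v_{2} + v_{3} + v_{7} + v_{8} = v_{4}  →  sig = (4; 1)

Signatures (|P|; sorted positive RHS coefficients), sorted:
{ (2; 1),  (3; 1),  (3; 2),  (4; —),  (4; 1) }


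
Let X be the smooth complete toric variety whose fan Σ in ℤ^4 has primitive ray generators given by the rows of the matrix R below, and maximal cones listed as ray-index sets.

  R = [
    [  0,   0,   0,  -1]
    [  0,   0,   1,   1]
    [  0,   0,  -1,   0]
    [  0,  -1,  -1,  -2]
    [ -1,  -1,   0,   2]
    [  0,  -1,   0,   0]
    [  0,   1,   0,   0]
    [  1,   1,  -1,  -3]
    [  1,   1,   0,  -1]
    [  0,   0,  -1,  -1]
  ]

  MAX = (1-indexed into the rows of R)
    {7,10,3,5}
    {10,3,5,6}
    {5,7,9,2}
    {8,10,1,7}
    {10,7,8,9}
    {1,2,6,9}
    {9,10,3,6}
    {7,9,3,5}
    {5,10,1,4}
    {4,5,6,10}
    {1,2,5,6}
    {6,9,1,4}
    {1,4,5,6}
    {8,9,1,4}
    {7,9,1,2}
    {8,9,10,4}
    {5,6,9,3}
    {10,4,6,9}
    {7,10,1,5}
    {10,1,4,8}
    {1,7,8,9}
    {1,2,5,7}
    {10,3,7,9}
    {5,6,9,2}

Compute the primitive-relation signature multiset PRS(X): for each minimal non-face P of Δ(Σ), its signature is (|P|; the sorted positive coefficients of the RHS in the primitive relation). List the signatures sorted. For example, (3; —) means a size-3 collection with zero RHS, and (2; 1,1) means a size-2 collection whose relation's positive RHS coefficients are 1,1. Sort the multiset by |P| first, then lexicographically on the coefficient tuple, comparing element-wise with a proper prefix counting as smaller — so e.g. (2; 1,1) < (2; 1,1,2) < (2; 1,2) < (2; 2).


Σ has 16 primitive collections:

  • {2,10}:  v_{2} + v_{10} = 0  ⇒ sig = (2; —)
  • {6,7}:  v_{6} + v_{7} = 0  ⇒ sig = (2; —)
  • {1,3}:  v_{1} + v_{3} = v_{10}  ⇒ sig = (2; 1)
  • {5,8}:  v_{5} + v_{8} = v_{10}  ⇒ sig = (2; 1)
  • {2,3}:  v_{2} + v_{3} = v_{5} + v_{9}  ⇒ sig = (2; 1,1)
  • {2,4}:  v_{2} + v_{4} = v_{1} + v_{6}  ⇒ sig = (2; 1,1)
  • {2,8}:  v_{2} + v_{8} = v_{1} + v_{9}  ⇒ sig = (2; 1,1)
  • {4,7}:  v_{4} + v_{7} = v_{1} + v_{10}  ⇒ sig = (2; 1,1)
  • {6,8}:  v_{6} + v_{8} = v_{4} + v_{9}  ⇒ sig = (2; 1,1)
  • {3,4}:  v_{3} + v_{4} = v_{6} + 2·v_{10}  ⇒ sig = (2; 1,2)
  • {3,8}:  v_{3} + v_{8} = v_{9} + 2·v_{10}  ⇒ sig = (2; 1,2)
  • {1,5,9}:  v_{1} + v_{5} + v_{9} = 0  ⇒ sig = (3; —)
  • {1,6,10}:  v_{1} + v_{6} + v_{10} = v_{4}  ⇒ sig = (3; 1)
  • {1,9,10}:  v_{1} + v_{9} + v_{10} = v_{8}  ⇒ sig = (3; 1)
  • {5,9,10}:  v_{5} + v_{9} + v_{10} = v_{3}  ⇒ sig = (3; 1)
  • {4,5,9}:  v_{4} + v_{5} + v_{9} = v_{6} + v_{10}  ⇒ sig = (3; 1,1)

so the primitive-relation signature multiset is
[(2; —), (2; —), (2; 1), (2; 1), (2; 1,1), (2; 1,1), (2; 1,1), (2; 1,1), (2; 1,1), (2; 1,2), (2; 1,2), (3; —), (3; 1), (3; 1), (3; 1), (3; 1,1)]


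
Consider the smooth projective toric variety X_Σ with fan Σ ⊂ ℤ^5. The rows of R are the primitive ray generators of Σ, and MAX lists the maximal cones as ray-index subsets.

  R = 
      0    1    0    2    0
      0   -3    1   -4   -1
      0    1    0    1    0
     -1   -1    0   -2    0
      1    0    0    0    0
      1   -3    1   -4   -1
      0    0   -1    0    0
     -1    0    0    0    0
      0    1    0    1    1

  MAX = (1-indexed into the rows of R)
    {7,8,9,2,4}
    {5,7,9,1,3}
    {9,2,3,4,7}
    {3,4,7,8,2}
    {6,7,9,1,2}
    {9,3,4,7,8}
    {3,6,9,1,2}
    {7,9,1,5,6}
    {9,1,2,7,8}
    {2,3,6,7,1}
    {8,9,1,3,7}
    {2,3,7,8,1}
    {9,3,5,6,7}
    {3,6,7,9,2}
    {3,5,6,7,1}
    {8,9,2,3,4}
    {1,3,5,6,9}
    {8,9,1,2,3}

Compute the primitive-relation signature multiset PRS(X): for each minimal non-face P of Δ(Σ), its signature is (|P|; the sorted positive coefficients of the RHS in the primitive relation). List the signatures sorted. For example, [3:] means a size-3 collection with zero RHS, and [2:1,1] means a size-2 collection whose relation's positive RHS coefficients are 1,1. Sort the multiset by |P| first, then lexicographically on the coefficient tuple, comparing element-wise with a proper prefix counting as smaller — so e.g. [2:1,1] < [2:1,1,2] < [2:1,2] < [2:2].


|primitive collections| = 9. Relations:

  {5,8}:  v_{5} + v_{8} = 0  ⇒ sig = [2:]
  {1,4}:  v_{1} + v_{4} = v_{8}  ⇒ sig = [2:1]
  {2,5}:  v_{2} + v_{5} = v_{6}  ⇒ sig = [2:1]
  {6,8}:  v_{6} + v_{8} = v_{2}  ⇒ sig = [2:1]
  {4,5}:  v_{4} + v_{5} = v_{2} + v_{3} + v_{7} + v_{9}  ⇒ sig = [2:1,1,1,1]
  {4,6}:  v_{4} + v_{6} = 2·v_{2} + v_{3} + v_{7} + v_{9}  ⇒ sig = [2:1,1,1,2]
  {1,2,3,7,9}:  v_{1} + v_{2} + v_{3} + v_{7} + v_{9} = 0  ⇒ sig = [5:]
  {1,3,6,7,9}:  v_{1} + v_{3} + v_{6} + v_{7} + v_{9} = v_{5}  ⇒ sig = [5:1]
  {2,3,7,8,9}:  v_{2} + v_{3} + v_{7} + v_{8} + v_{9} = v_{4}  ⇒ sig = [5:1]

Signatures (|P|; sorted positive RHS coefficients), sorted:
    |P|=2: 6 collections, coeffs (), (1), (1), (1), (1,1,1,1), (1,1,1,2)
    |P|=5: 3 collections, coeffs (), (1), (1)


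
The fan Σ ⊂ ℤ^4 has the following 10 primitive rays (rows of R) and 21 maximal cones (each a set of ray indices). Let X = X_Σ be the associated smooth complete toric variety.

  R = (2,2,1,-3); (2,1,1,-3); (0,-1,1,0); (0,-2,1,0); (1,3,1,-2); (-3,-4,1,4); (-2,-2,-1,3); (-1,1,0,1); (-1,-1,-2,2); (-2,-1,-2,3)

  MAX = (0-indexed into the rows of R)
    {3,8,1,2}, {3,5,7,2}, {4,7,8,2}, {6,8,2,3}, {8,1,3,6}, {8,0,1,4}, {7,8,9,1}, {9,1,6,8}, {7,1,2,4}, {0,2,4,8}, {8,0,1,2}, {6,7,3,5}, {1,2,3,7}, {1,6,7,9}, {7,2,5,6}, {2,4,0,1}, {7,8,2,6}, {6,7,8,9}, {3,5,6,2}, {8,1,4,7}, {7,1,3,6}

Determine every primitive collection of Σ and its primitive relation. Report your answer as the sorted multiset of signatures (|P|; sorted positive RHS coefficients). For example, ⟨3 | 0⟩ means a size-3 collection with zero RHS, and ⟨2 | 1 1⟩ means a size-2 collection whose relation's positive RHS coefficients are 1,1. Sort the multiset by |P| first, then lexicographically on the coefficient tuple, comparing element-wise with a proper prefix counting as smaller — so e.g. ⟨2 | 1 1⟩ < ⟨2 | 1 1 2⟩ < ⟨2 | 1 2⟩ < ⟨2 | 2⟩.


20 collections generate NE(X_Σ); each relation:

  {0,6}:  v_{0} + v_{6} = 0  ⟹  sig = ⟨2 | 0⟩
  {0,7}:  v_{0} + v_{7} = v_{4}  ⟹  sig = ⟨2 | 1⟩
  {2,9}:  v_{2} + v_{9} = v_{6}  ⟹  sig = ⟨2 | 1⟩
  {4,6}:  v_{4} + v_{6} = v_{7}  ⟹  sig = ⟨2 | 1⟩
  {0,3}:  v_{0} + v_{3} = v_{1} + v_{2}  ⟹  sig = ⟨2 | 1 1⟩
  {0,5}:  v_{0} + v_{5} = v_{2} + v_{3} + v_{7}  ⟹  sig = ⟨2 | 1 1 1⟩
  {0,9}:  v_{0} + v_{9} = v_{1} + v_{7} + v_{8}  ⟹  sig = ⟨2 | 1 1 1⟩
  {3,4}:  v_{3} + v_{4} = v_{1} + v_{2} + v_{7}  ⟹  sig = ⟨2 | 1 1 1⟩
  {4,5}:  v_{4} + v_{5} = v_{2} + v_{3} + 2·v_{7}  ⟹  sig = ⟨2 | 1 1 2⟩
  {4,9}:  v_{4} + v_{9} = v_{1} + 2·v_{7} + v_{8}  ⟹  sig = ⟨2 | 1 1 2⟩
  {5,9}:  v_{5} + v_{9} = v_{3} + 2·v_{6} + v_{7}  ⟹  sig = ⟨2 | 1 1 2⟩
  {1,5}:  v_{1} + v_{5} = 2·v_{3} + v_{7}  ⟹  sig = ⟨2 | 1 2⟩
  {3,9}:  v_{3} + v_{9} = v_{1} + 2·v_{6}  ⟹  sig = ⟨2 | 1 2⟩
  {5,8}:  v_{5} + v_{8} = v_{2} + 2·v_{6}  ⟹  sig = ⟨2 | 1 2⟩
  {1,2,6}:  v_{1} + v_{2} + v_{6} = v_{3}  ⟹  sig = ⟨3 | 1⟩
  {3,7,8}:  v_{3} + v_{7} + v_{8} = v_{6}  ⟹  sig = ⟨3 | 1⟩
  {1,2,7,8}:  v_{1} + v_{2} + v_{7} + v_{8} = 0  ⟹  sig = ⟨4 | 0⟩
  {1,2,4,8}:  v_{1} + v_{2} + v_{4} + v_{8} = v_{0}  ⟹  sig = ⟨4 | 1⟩
  {1,6,7,8}:  v_{1} + v_{6} + v_{7} + v_{8} = v_{9}  ⟹  sig = ⟨4 | 1⟩
  {2,3,6,7}:  v_{2} + v_{3} + v_{6} + v_{7} = v_{5}  ⟹  sig = ⟨4 | 1⟩

so the primitive-relation signature multiset is
{ ⟨2 | 0⟩,  ⟨2 | 1⟩ ×3,  ⟨2 | 1 1⟩,  ⟨2 | 1 1 1⟩ ×3,  ⟨2 | 1 1 2⟩ ×3,  ⟨2 | 1 2⟩ ×3,  ⟨3 | 1⟩ ×2,  ⟨4 | 0⟩,  ⟨4 | 1⟩ ×3 }
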